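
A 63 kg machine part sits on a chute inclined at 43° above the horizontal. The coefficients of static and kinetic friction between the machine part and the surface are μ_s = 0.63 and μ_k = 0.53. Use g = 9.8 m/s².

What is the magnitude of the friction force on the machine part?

f ≈ 239 N (up the incline)

Normal force: N = m g cos θ = 63 × 9.8 × cos 43° = 451.5 N.
Along the slope the weight component is m g sin θ = 421.1 N; friction must supply exactly this, acting up-slope.
Maximum static friction available: μ_s N = 0.63 × 451.5 = 284.5 N.
Since |421.1| > 284.5 N, static friction cannot hold it; the machine part slides down the incline and kinetic friction applies: f = μ_k N = 0.53 × 451.5 = 239 N.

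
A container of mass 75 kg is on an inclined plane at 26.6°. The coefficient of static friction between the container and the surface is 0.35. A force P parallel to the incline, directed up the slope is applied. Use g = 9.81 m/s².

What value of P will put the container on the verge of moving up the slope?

P ≈ 560 N

At impending motion up the slope, friction acts down-slope at its limit: f = μ_s N.
P is parallel to the surface, so N = m g cos θ = 658 N.
Along the incline: P = m g sin θ + μ_s N = 329 + 0.35×658 = 560 N.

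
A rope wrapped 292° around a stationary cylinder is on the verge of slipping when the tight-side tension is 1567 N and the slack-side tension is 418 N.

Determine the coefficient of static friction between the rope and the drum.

μ ≈ 0.259

T₂/T₁ = e^{μβ} → μ = ln(T₂/T₁)/β.
β = 292° = 5.096 rad.
μ = ln(1567/418)/5.096 = ln(3.749)/5.096 = 0.259.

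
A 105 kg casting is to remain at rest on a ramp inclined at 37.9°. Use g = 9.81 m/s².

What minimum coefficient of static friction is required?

At the slip threshold m g sin θ = μ_s m g cos θ, so μ_s,min = tan θ.
μ_s,min = tan 37.9° = 0.778.

μ_s,min ≈ 0.778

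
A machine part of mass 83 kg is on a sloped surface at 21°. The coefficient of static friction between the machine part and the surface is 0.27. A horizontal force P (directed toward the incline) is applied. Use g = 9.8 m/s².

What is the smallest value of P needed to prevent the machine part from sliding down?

P_min ≈ 83.9 N

The machine part tends to slide down (tan θ > μ_s), so at the point of impending slip friction acts up-slope at its limit: f = μ_s N.
Perpendicular to the incline: N = m g cos θ + P sin θ.
Along the incline: P cos θ + μ_s N = m g sin θ, i.e. P cos θ + μ_s (m g cos θ + P sin θ) = m g sin θ.
Solving, P (cos θ + μ_s sin θ) = m g (sin θ − μ_s cos θ), so P = 813×0.1063/1.03 = 83.9 N.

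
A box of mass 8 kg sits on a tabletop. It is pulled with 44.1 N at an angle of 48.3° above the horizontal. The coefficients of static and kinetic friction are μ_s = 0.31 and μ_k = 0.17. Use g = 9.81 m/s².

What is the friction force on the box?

f ≈ 7.74 N

N = m g − P sin α = 78.48 − 44.1×sin 48.3° = 45.55 N.
Horizontally, friction must balance P cos α = 29.34 N.
The static-friction limit is μ_s N = 14.12 N.
The required friction exceeds μ_s N, so the box moves and f = μ_k N = 7.74 N.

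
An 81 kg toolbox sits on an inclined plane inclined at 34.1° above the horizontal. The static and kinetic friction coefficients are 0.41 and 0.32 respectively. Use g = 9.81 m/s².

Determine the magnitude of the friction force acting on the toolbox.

f ≈ 211 N (up the incline)

Normal force: N = m g cos θ = 81 × 9.81 × cos 34.1° = 658 N.
Along the slope the weight component is m g sin θ = 445.5 N; friction must supply exactly this, acting up-slope.
Static friction can supply at most μ_s N = 269.8 N.
Since |445.5| > 269.8 N, static friction cannot hold it; the toolbox slides down the incline and kinetic friction applies: f = μ_k N = 0.32 × 658 = 211 N.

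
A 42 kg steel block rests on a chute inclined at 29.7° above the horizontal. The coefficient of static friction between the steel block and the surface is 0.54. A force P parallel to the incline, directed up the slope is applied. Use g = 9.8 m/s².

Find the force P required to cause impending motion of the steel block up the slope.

At impending motion up the slope, friction acts down-slope at its limit: f = μ_s N.
P is parallel to the surface, so N = m g cos θ = 358 N.
Along the incline: P = m g sin θ + μ_s N = 204 + 0.54×358 = 397 N.

P ≈ 397 N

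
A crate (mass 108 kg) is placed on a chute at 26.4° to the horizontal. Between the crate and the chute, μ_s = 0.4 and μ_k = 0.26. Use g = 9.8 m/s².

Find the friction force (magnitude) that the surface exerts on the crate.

Perpendicular to the surface, N = m g cos θ = 108·9.8·cos 26.4° = 948 N.
For equilibrium along the incline, friction must balance the weight component: f = m g sin θ = 470.6 N up the slope.
Static friction can supply at most μ_s N = 379.2 N.
|470.6| exceeds 379.2 N, so the crate slips down-slope; friction is kinetic, f = μ_k N = 0.26×948 = 246 N.

f ≈ 246 N (up the incline)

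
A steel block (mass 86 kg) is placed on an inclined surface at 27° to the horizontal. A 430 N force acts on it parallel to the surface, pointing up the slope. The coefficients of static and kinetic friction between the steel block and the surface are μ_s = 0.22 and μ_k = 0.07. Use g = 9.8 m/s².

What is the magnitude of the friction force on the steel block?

The normal reaction is N = m g cos θ = 750.9 N.
For equilibrium along the incline the friction force must supply f = m g sin θ − P = 382.6 − 430 = -47.38 N (positive meaning up-slope).
Maximum static friction available: μ_s N = 0.22 × 750.9 = 165.2 N.
Since |-47.38| ≤ 165.2 N, no slip — friction simply equals what equilibrium demands.

f ≈ 47.4 N (down the incline)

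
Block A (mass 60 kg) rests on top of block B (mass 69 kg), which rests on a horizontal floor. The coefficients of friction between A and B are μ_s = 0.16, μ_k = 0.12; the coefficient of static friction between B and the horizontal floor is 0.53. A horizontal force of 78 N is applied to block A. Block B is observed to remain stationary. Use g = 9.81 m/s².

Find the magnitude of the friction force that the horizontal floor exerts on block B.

f ≈ 78 N

Between the blocks, N₁ = m_A g = 588.6 N.
So the A–B interface can sustain at most μ_s N₁ = 94.18 N of static friction.
Since P = 78 N ≤ 94.18 N, A does not slip on B; friction on A equals P = 78 N.
B experiences an equal 78 N forward from A (third law). B is in equilibrium, so the floor supplies f₂ = 78 N of static friction (limit μ_s(m_A+m_B)g = 670.7 N, not exceeded).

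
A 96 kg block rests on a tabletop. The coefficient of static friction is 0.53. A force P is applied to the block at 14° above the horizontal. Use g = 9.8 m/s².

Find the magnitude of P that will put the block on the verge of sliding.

P ≈ 454 N

N = m g − P sin α (the pull lifts the block).
At impending slip, P cos α = μ_s N = μ_s (m g − P sin α).
Solving: P (cos α + μ_s sin α) = μ_s m g → P = 0.53×941/(cos 14° + 0.53 sin 14°) = 499/1.099 = 454 N.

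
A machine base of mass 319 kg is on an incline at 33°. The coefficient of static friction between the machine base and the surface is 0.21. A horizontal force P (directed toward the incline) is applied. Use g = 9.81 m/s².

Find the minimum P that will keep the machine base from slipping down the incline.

The machine base tends to slide down (tan θ > μ_s), so at the point of impending slip friction acts up-slope at its limit: f = μ_s N.
Perpendicular to the incline: N = m g cos θ + P sin θ.
Along the incline: P cos θ + μ_s N = m g sin θ, i.e. P cos θ + μ_s (m g cos θ + P sin θ) = m g sin θ.
Solving, P (cos θ + μ_s sin θ) = m g (sin θ − μ_s cos θ), so P = 3130×0.3685/0.953 = 1210 N.

P_min ≈ 1210 N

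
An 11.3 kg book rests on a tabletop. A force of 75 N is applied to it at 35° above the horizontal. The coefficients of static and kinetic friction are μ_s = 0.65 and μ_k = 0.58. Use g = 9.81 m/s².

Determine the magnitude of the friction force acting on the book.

N = m g − P sin α = 110.9 − 75×sin 35° = 67.83 N.
For equilibrium, f = P cos α = 75×cos 35° = 61.44 N.
μ_s N = 0.65 × 67.83 = 44.09 N.
61.44 > 44.09 N → the book slides; f = μ_k N = 0.58×67.83 = 39.3 N.

f ≈ 39.3 N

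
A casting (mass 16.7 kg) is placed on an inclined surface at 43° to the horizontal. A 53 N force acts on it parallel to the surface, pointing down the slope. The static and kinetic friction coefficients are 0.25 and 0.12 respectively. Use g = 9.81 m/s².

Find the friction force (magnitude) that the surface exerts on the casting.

The normal reaction is N = m g cos θ = 119.8 N.
Parallel to the incline, ΣF = 0 gives f = m g sin θ + P = 111.7 + 53 = 164.7 N (up-slope positive).
Maximum static friction available: μ_s N = 0.25 × 119.8 = 29.95 N.
|164.7| exceeds 29.95 N, so the casting slips down-slope; friction is kinetic, f = μ_k N = 0.12×119.8 = 14.4 N.

f ≈ 14.4 N (up the incline)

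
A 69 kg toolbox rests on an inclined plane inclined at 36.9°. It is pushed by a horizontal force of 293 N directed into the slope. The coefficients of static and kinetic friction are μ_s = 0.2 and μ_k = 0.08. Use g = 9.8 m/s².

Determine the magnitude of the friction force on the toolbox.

f ≈ 57.3 N (up the incline)

Resolve perpendicular to the incline: N = m g cos θ + P sin θ = 69×9.8×cos 36.9° + 293×sin 36.9° = 716.7 N.
Along the incline, the net driving force (taking up-slope positive) is P cos θ − m g sin θ = 234.3 − 406 = -171.7 N, so equilibrium requires friction f = 171.7 N (up-slope).
Maximum static friction: μ_s N = 0.2 × 716.7 = 143.3 N.
|f_req| = 171.7 > 143.3 N → the toolbox slides down the incline; f = μ_k N = 0.08 × 716.7 = 57.3 N.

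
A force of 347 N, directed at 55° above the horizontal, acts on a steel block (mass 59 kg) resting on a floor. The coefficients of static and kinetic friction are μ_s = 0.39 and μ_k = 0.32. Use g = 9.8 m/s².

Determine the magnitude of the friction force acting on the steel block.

The vertical component of P reduces the normal force: N = m g − P sin α = 578.2 − 284.2 = 294 N.
The horizontal driving force is P cos α = 199 N, so equilibrium needs friction f = 199 N.
The static-friction limit is μ_s N = 114.6 N.
The required friction exceeds μ_s N, so the steel block moves and f = μ_k N = 94.1 N.

f ≈ 94.1 N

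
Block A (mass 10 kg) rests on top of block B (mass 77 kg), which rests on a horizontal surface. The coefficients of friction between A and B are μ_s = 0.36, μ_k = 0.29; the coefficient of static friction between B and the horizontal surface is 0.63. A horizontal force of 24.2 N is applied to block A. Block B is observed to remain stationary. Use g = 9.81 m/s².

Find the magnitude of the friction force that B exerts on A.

Between the blocks, N₁ = m_A g = 98.1 N.
So the A–B interface can sustain at most μ_s N₁ = 35.32 N of static friction.
Since P = 24.2 N ≤ 35.32 N, A does not slip on B; friction on A equals P = 24.2 N.
B experiences an equal 24.2 N forward from A (third law). B is in equilibrium, so the floor supplies f₂ = 24.2 N of static friction (limit μ_s(m_A+m_B)g = 537.7 N, not exceeded).

f ≈ 24.2 N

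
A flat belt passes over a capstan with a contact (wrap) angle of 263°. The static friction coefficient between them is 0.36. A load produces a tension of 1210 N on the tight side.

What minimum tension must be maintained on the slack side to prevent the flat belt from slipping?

Capstan equation at impending slip: T_tight/T_slack = e^{μβ}.
β = 263° = 4.59 rad; e^{μβ} = e^{0.36×4.59} = 5.22.
T_slack = T_tight / e^{μβ} = 1210 / 5.22 = 232 N.

T_min ≈ 232 N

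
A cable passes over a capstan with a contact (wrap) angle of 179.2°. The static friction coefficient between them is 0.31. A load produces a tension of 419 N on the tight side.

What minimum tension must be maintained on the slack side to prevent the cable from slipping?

T_min ≈ 159 N

Capstan equation at impending slip: T_tight/T_slack = e^{μβ}.
β = 179.2° = 3.128 rad; e^{μβ} = e^{0.31×3.128} = 2.637.
T_slack = T_tight / e^{μβ} = 419 / 2.637 = 159 N.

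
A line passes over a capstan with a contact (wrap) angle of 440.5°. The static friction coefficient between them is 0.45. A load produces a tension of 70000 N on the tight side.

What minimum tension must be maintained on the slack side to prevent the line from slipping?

T_min ≈ 2200 N

Capstan equation at impending slip: T_tight/T_slack = e^{μβ}.
β = 440.5° = 7.688 rad; e^{μβ} = e^{0.45×7.688} = 31.81.
T_slack = T_tight / e^{μβ} = 70000 / 31.81 = 2200 N.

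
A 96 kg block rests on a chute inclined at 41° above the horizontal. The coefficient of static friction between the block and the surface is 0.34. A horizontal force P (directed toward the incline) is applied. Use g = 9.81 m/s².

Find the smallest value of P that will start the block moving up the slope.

P ≈ 1620 N

At impending motion up the slope, friction acts down-slope at its limit: f = μ_s N.
Perpendicular to the incline: N = m g cos θ + P sin θ.
Along the incline: P cos θ = m g sin θ + μ_s N = m g sin θ + μ_s (m g cos θ + P sin θ).
Solving, P (cos θ − μ_s sin θ) = m g (sin θ + μ_s cos θ), so P = 96×9.81×(sin 41° + 0.34 cos 41°)/(cos 41° − 0.34 sin 41°) = 942×0.9127/0.5316 = 1620 N.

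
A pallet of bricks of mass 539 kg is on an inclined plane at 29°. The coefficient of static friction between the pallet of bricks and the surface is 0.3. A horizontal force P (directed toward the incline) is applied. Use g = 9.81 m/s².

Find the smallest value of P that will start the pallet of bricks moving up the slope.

At impending motion up the slope, friction acts down-slope at its limit: f = μ_s N.
Perpendicular to the incline: N = m g cos θ + P sin θ.
Along the incline: P cos θ = m g sin θ + μ_s N = m g sin θ + μ_s (m g cos θ + P sin θ).
Solving, P (cos θ − μ_s sin θ) = m g (sin θ + μ_s cos θ), so P = 539×9.81×(sin 29° + 0.3 cos 29°)/(cos 29° − 0.3 sin 29°) = 5290×0.7472/0.7292 = 5420 N.

P ≈ 5420 N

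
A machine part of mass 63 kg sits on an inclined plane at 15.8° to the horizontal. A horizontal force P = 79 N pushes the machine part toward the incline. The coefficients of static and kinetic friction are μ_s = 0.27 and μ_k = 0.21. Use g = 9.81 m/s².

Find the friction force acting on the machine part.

Resolve perpendicular to the incline: N = m g cos θ + P sin θ = 63×9.81×cos 15.8° + 79×sin 15.8° = 616.2 N.
Parallel to the incline: P cos θ − m g sin θ = 76.02 − 168.3 = -92.26 N; the friction needed to balance this is 92.26 N acting up the slope.
Maximum static friction: μ_s N = 0.27 × 616.2 = 166.4 N.
|f_req| = 92.26 ≤ 166.4 N → the machine part is in equilibrium; friction equals the required value.

f ≈ 92.3 N (up the incline)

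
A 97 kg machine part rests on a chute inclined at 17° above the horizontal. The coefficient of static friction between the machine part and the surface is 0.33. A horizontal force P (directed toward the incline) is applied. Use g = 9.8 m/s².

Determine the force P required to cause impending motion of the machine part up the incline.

At impending motion up the slope, friction acts down-slope at its limit: f = μ_s N.
Perpendicular to the incline: N = m g cos θ + P sin θ.
Along the incline: P cos θ = m g sin θ + μ_s N = m g sin θ + μ_s (m g cos θ + P sin θ).
Solving, P (cos θ − μ_s sin θ) = m g (sin θ + μ_s cos θ), so P = 97×9.8×(sin 17° + 0.33 cos 17°)/(cos 17° − 0.33 sin 17°) = 951×0.608/0.8598 = 672 N.

P ≈ 672 N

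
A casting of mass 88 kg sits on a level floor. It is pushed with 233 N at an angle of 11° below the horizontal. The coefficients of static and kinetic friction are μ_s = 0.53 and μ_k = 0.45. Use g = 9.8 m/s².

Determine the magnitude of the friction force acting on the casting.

Vertical equilibrium gives N = m g + P sin α = 906.9 N.
Horizontally, friction must balance P cos α = 228.7 N.
The static-friction limit is μ_s N = 480.6 N.
228.7 ≤ 480.6 N → static; friction equals the required 229 N.

f ≈ 229 N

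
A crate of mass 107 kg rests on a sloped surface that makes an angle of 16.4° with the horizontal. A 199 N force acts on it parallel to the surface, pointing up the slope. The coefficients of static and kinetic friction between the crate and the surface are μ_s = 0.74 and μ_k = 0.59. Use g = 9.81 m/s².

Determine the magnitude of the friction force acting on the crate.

The normal reaction is N = m g cos θ = 1007 N.
The friction needed for equilibrium is m g sin θ − P = 296.4 − 199 = 97.37 N, measured positive up-slope.
The static-friction ceiling is μ_s N = 0.74 × 1007 = 745.2 N.
Since |97.37| ≤ 745.2 N, no slip — friction simply equals what equilibrium demands.

f ≈ 97.4 N (up the incline)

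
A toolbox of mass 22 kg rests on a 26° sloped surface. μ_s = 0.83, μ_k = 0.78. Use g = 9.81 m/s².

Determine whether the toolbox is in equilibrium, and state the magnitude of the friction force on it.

f ≈ 94.6 N

N = m g cos θ = 194 N.
Down-slope weight component: m g sin θ = 94.6 N.
μ_s N = 161 N.
94.6 ≤ 161 N, so it stays put; friction = 94.6 N.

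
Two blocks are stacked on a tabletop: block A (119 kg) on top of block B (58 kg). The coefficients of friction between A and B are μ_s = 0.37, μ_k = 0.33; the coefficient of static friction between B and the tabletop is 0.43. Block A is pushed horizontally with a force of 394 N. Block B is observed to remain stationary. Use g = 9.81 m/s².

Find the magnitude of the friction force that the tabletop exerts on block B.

Between the blocks, N₁ = m_A g = 1167 N.
Maximum static friction on A from B: μ_s N₁ = 0.37×1167 = 431.9 N.
P = 394 N is within that limit, so A and B move together (both at rest); the A–B friction is simply f₁ = P = 394 N.
By Newton's third law B feels 394 N forward from A. With B stationary, the floor's static friction on B balances it: f₂ = 394 N (well within μ_s(m_A+m_B)g = 746.6 N).

f ≈ 394 N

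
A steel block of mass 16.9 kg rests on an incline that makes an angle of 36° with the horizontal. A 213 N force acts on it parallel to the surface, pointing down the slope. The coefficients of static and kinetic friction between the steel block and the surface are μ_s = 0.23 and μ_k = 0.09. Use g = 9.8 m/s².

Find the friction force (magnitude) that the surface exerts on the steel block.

f ≈ 12.1 N (up the incline)

Normal force: N = m g cos θ = 16.9 × 9.8 × cos 36° = 134 N.
Parallel to the incline, ΣF = 0 gives f = m g sin θ + P = 97.35 + 213 = 310.3 N (up-slope positive).
Maximum static friction available: μ_s N = 0.23 × 134 = 30.82 N.
Since |310.3| > 30.82 N, static friction cannot hold it; the steel block slides down the incline and kinetic friction applies: f = μ_k N = 0.09 × 134 = 12.1 N.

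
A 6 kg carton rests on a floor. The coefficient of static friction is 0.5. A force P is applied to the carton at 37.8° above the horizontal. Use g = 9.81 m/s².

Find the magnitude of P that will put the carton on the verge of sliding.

N = m g − P sin α (the pull lifts the carton).
At impending slip, P cos α = μ_s N = μ_s (m g − P sin α).
Solving: P (cos α + μ_s sin α) = μ_s m g → P = 0.5×58.9/(cos 37.8° + 0.5 sin 37.8°) = 29.4/1.097 = 26.8 N.

P ≈ 26.8 N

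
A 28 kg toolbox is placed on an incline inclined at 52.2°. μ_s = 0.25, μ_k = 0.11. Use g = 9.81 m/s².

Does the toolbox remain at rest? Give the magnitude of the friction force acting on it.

f ≈ 18.5 N

N = m g cos θ = 168 N.
Down-slope weight component: m g sin θ = 217 N.
μ_s N = 42.1 N.
217 > 42.1 N, so it slides; kinetic friction f = μ_k N = 0.11×168 = 18.5 N.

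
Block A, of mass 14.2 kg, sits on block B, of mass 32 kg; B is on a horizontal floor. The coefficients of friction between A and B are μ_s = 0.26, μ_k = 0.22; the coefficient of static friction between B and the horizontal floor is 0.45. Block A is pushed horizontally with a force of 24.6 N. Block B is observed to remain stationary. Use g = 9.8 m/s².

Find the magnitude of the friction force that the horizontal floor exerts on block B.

f ≈ 24.6 N

Between the blocks, N₁ = m_A g = 139.2 N.
So the A–B interface can sustain at most μ_s N₁ = 36.18 N of static friction.
P = 24.6 N is within that limit, so A and B move together (both at rest); the A–B friction is simply f₁ = P = 24.6 N.
B experiences an equal 24.6 N forward from A (third law). B is in equilibrium, so the floor supplies f₂ = 24.6 N of static friction (limit μ_s(m_A+m_B)g = 203.7 N, not exceeded).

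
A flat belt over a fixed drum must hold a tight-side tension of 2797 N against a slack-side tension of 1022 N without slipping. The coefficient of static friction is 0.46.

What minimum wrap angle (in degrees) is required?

β_min ≈ 125°

T₂/T₁ = e^{μβ} → β = ln(T₂/T₁)/μ.
β = ln(2797/1022)/0.46 = 1.007/0.46 = 2.189 rad.
In degrees: β = 2.189 × 180/π = 125°.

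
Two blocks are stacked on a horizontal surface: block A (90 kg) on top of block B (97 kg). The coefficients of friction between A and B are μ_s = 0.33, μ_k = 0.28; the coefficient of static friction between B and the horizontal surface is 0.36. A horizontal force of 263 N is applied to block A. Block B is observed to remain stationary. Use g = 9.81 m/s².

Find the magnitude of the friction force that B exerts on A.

f ≈ 263 N

The normal force B exerts on A is simply A's weight, N₁ = 882.9 N.
So the A–B interface can sustain at most μ_s N₁ = 291.4 N of static friction.
P = 263 N is within that limit, so A and B move together (both at rest); the A–B friction is simply f₁ = P = 263 N.
By Newton's third law B feels 263 N forward from A. With B stationary, the floor's static friction on B balances it: f₂ = 263 N (well within μ_s(m_A+m_B)g = 660.4 N).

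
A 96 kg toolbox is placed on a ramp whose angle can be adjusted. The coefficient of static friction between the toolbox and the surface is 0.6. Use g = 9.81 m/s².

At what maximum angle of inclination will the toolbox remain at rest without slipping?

At the slip threshold, m g sin θ = μ_s · m g cos θ, so tan θ = μ_s.
θ_max = arctan(0.6) = 31°.

θ_max ≈ 31°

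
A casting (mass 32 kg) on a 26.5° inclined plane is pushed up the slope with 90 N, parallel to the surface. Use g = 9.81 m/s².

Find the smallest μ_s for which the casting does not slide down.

μ_s,min ≈ 0.178

N = m g cos θ = 280.9 N.
Friction must make up the shortfall along the incline: f = m g sin θ − P = 140.1 − 90 = 50.07 N.
At the threshold f = μ_s N, so μ_s,min = 50.07/280.9 = 0.178.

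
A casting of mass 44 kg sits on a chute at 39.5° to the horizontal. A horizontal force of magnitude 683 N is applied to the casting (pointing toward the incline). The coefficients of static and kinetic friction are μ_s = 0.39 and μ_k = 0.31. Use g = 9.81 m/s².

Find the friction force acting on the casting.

f ≈ 252 N (down the incline)

Normal direction: N = m g cos θ + P sin θ = 767.5 N.
Along the incline, the net driving force (taking up-slope positive) is P cos θ − m g sin θ = 527 − 274.6 = 252.5 N, so equilibrium requires friction f = -252.5 N (down-slope).
Maximum static friction: μ_s N = 0.39 × 767.5 = 299.3 N.
|f_req| = 252.5 ≤ 299.3 N → the casting is in equilibrium; friction equals the required value.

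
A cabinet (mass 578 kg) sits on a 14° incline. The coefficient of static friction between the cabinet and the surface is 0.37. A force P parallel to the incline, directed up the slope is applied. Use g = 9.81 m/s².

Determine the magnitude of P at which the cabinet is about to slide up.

At impending motion up the slope, friction acts down-slope at its limit: f = μ_s N.
P is parallel to the surface, so N = m g cos θ = 5500 N.
Along the incline: P = m g sin θ + μ_s N = 1370 + 0.37×5500 = 3410 N.

P ≈ 3410 N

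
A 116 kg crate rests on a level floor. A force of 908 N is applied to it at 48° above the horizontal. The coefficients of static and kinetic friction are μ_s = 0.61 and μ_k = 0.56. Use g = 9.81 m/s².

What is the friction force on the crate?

The vertical component of P reduces the normal force: N = m g − P sin α = 1138 − 674.8 = 463.2 N.
For equilibrium, f = P cos α = 908×cos 48° = 607.6 N.
The static-friction limit is μ_s N = 282.5 N.
The required friction exceeds μ_s N, so the crate moves and f = μ_k N = 259 N.

f ≈ 259 N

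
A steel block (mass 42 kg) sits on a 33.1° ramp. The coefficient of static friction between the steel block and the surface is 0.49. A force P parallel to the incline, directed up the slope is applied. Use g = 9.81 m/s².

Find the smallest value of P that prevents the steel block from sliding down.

P_min ≈ 55.9 N

The steel block tends to slide down (tan θ > μ_s), so at the point of impending slip friction acts up-slope at its limit: f = μ_s N.
P is parallel to the surface, so N = m g cos θ = 345 N.
Along the incline: P + μ_s N = m g sin θ, so P = 225 − 0.49×345 = 55.9 N.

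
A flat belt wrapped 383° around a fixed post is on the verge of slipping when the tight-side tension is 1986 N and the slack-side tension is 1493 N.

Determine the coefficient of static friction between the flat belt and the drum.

T₂/T₁ = e^{μβ} → μ = ln(T₂/T₁)/β.
β = 383° = 6.685 rad.
μ = ln(1986/1493)/6.685 = ln(1.33)/6.685 = 0.0427.

μ ≈ 0.0427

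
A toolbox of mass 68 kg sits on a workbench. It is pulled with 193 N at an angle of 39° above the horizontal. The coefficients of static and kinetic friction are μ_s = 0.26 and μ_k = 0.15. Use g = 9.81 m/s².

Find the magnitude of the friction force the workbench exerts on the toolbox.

f ≈ 81.8 N

Vertical equilibrium gives N = m g − P sin α = 545.6 N.
The horizontal driving force is P cos α = 150 N, so equilibrium needs friction f = 150 N.
μ_s N = 0.26 × 545.6 = 141.9 N.
150 > 141.9 N → the toolbox slides; f = μ_k N = 0.15×545.6 = 81.8 N.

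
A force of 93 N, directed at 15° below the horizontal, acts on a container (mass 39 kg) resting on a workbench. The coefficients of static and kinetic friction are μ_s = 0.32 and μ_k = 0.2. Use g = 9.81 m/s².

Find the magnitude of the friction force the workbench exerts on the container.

Vertical equilibrium gives N = m g + P sin α = 406.7 N.
The horizontal driving force is P cos α = 89.83 N, so equilibrium needs friction f = 89.83 N.
μ_s N = 0.32 × 406.7 = 130.1 N.
Since 89.83 N does not exceed the limit, the container stays at rest and f = 89.8 N.

f ≈ 89.8 N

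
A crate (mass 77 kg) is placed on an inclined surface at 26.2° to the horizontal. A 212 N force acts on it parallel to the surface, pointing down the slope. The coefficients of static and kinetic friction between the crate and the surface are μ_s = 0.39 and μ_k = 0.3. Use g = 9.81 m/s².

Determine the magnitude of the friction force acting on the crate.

The normal reaction is N = m g cos θ = 677.8 N.
Parallel to the incline, ΣF = 0 gives f = m g sin θ + P = 333.5 + 212 = 545.5 N (up-slope positive).
The static-friction ceiling is μ_s N = 0.39 × 677.8 = 264.3 N.
Since |545.5| > 264.3 N, static friction cannot hold it; the crate slides down the incline and kinetic friction applies: f = μ_k N = 0.3 × 677.8 = 203 N.

f ≈ 203 N (up the incline)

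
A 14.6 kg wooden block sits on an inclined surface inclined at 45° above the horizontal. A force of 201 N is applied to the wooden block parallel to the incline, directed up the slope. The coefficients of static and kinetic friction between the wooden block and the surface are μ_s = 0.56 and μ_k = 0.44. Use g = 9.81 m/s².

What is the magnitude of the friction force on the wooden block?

The normal reaction is N = m g cos θ = 101.3 N.
The friction needed for equilibrium is m g sin θ − P = 101.3 − 201 = -99.72 N, measured positive up-slope.
Static friction can supply at most μ_s N = 56.71 N.
|-99.72| exceeds 56.71 N, so the wooden block slips up-slope; friction is kinetic, f = μ_k N = 0.44×101.3 = 44.6 N.

f ≈ 44.6 N (down the incline)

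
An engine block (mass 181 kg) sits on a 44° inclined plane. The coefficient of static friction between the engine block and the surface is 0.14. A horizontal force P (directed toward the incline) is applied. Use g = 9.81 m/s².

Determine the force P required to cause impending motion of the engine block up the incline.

P ≈ 2270 N

At impending motion up the slope, friction acts down-slope at its limit: f = μ_s N.
Perpendicular to the incline: N = m g cos θ + P sin θ.
Along the incline: P cos θ = m g sin θ + μ_s N = m g sin θ + μ_s (m g cos θ + P sin θ).
Solving, P (cos θ − μ_s sin θ) = m g (sin θ + μ_s cos θ), so P = 181×9.81×(sin 44° + 0.14 cos 44°)/(cos 44° − 0.14 sin 44°) = 1780×0.7954/0.6221 = 2270 N.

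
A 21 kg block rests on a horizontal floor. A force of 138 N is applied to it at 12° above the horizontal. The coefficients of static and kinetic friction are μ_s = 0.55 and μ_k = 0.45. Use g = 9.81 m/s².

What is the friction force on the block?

N = m g − P sin α = 206 − 138×sin 12° = 177.3 N.
The horizontal driving force is P cos α = 135 N, so equilibrium needs friction f = 135 N.
The static-friction limit is μ_s N = 97.53 N.
The required friction exceeds μ_s N, so the block moves and f = μ_k N = 79.8 N.

f ≈ 79.8 N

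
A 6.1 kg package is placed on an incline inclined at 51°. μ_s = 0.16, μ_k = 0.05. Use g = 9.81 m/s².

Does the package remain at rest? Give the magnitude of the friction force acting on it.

N = m g cos θ = 37.7 N.
Down-slope weight component: m g sin θ = 46.5 N.
μ_s N = 6.03 N.
46.5 > 6.03 N, so it slides; kinetic friction f = μ_k N = 0.05×37.7 = 1.88 N.

f ≈ 1.88 N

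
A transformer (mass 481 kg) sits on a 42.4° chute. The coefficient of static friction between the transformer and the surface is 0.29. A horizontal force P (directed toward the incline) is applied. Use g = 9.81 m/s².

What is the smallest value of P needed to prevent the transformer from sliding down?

P_min ≈ 2320 N

The transformer tends to slide down (tan θ > μ_s), so at the point of impending slip friction acts up-slope at its limit: f = μ_s N.
Perpendicular to the incline: N = m g cos θ + P sin θ.
Along the incline: P cos θ + μ_s N = m g sin θ, i.e. P cos θ + μ_s (m g cos θ + P sin θ) = m g sin θ.
Solving, P (cos θ + μ_s sin θ) = m g (sin θ − μ_s cos θ), so P = 4720×0.4602/0.934 = 2320 N.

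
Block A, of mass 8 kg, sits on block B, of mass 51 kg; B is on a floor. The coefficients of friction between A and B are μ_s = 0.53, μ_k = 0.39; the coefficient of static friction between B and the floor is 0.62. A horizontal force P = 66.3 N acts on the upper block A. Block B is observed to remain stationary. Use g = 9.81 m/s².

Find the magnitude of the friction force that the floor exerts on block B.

f ≈ 30.6 N

Normal force at the A–B interface: N₁ = m_A g = 78.48 N.
Maximum static friction on A from B: μ_s N₁ = 0.53×78.48 = 41.59 N.
P = 66.3 N exceeds that limit, so A slips over B and the interface friction becomes kinetic: f₁ = μ_k N₁ = 0.39×78.48 = 30.6 N.
By Newton's third law B feels 30.6 N forward from A. With B stationary, the floor's static friction on B balances it: f₂ = 30.6 N (well within μ_s(m_A+m_B)g = 358.8 N).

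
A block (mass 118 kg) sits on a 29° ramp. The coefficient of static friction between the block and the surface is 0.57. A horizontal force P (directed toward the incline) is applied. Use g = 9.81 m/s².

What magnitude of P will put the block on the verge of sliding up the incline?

At impending motion up the slope, friction acts down-slope at its limit: f = μ_s N.
Perpendicular to the incline: N = m g cos θ + P sin θ.
Along the incline: P cos θ = m g sin θ + μ_s N = m g sin θ + μ_s (m g cos θ + P sin θ).
Solving, P (cos θ − μ_s sin θ) = m g (sin θ + μ_s cos θ), so P = 118×9.81×(sin 29° + 0.57 cos 29°)/(cos 29° − 0.57 sin 29°) = 1160×0.9833/0.5983 = 1900 N.

P ≈ 1900 N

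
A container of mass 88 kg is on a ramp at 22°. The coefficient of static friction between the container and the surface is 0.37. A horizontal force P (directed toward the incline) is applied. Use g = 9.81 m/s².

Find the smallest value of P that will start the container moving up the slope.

At impending motion up the slope, friction acts down-slope at its limit: f = μ_s N.
Perpendicular to the incline: N = m g cos θ + P sin θ.
Along the incline: P cos θ = m g sin θ + μ_s N = m g sin θ + μ_s (m g cos θ + P sin θ).
Solving, P (cos θ − μ_s sin θ) = m g (sin θ + μ_s cos θ), so P = 88×9.81×(sin 22° + 0.37 cos 22°)/(cos 22° − 0.37 sin 22°) = 863×0.7177/0.7886 = 786 N.

P ≈ 786 N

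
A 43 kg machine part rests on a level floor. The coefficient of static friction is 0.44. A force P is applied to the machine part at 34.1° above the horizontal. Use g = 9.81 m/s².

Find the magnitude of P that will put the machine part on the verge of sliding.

P ≈ 173 N

N = m g − P sin α (the pull lifts the machine part).
At impending slip, P cos α = μ_s N = μ_s (m g − P sin α).
Solving: P (cos α + μ_s sin α) = μ_s m g → P = 0.44×422/(cos 34.1° + 0.44 sin 34.1°) = 186/1.075 = 173 N.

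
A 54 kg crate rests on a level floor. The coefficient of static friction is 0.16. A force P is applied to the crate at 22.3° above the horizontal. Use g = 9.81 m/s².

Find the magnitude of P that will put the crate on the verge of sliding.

N = m g − P sin α (the pull lifts the crate).
At impending slip, P cos α = μ_s N = μ_s (m g − P sin α).
Solving: P (cos α + μ_s sin α) = μ_s m g → P = 0.16×530/(cos 22.3° + 0.16 sin 22.3°) = 84.8/0.9859 = 86 N.

P ≈ 86 N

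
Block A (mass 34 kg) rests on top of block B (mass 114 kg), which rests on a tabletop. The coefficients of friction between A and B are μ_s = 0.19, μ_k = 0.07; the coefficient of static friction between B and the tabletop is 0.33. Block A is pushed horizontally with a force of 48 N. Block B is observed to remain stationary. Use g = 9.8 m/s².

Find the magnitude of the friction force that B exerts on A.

The normal force B exerts on A is simply A's weight, N₁ = 333.2 N.
So the A–B interface can sustain at most μ_s N₁ = 63.31 N of static friction.
Since P = 48 N ≤ 63.31 N, A does not slip on B; friction on A equals P = 48 N.
B experiences an equal 48 N forward from A (third law). B is in equilibrium, so the floor supplies f₂ = 48 N of static friction (limit μ_s(m_A+m_B)g = 478.6 N, not exceeded).

f ≈ 48 N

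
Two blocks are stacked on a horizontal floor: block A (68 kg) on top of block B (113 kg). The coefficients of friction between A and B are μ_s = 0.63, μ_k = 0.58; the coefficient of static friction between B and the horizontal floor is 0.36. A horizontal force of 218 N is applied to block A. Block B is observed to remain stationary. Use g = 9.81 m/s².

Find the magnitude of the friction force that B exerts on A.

f ≈ 218 N

The normal force B exerts on A is simply A's weight, N₁ = 667.1 N.
So the A–B interface can sustain at most μ_s N₁ = 420.3 N of static friction.
P = 218 N is within that limit, so A and B move together (both at rest); the A–B friction is simply f₁ = P = 218 N.
By Newton's third law B feels 218 N forward from A. With B stationary, the floor's static friction on B balances it: f₂ = 218 N (well within μ_s(m_A+m_B)g = 639.2 N).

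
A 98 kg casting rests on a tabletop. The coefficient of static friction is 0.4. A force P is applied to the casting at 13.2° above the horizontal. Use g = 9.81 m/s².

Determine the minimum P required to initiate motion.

P ≈ 361 N

N = m g − P sin α (the pull lifts the casting).
At impending slip, P cos α = μ_s N = μ_s (m g − P sin α).
Solving: P (cos α + μ_s sin α) = μ_s m g → P = 0.4×961/(cos 13.2° + 0.4 sin 13.2°) = 385/1.065 = 361 N.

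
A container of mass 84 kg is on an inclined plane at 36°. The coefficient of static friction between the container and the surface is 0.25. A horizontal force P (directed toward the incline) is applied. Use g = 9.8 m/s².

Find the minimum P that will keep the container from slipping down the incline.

P_min ≈ 332 N

The container tends to slide down (tan θ > μ_s), so at the point of impending slip friction acts up-slope at its limit: f = μ_s N.
Perpendicular to the incline: N = m g cos θ + P sin θ.
Along the incline: P cos θ + μ_s N = m g sin θ, i.e. P cos θ + μ_s (m g cos θ + P sin θ) = m g sin θ.
Solving, P (cos θ + μ_s sin θ) = m g (sin θ − μ_s cos θ), so P = 823×0.3855/0.956 = 332 N.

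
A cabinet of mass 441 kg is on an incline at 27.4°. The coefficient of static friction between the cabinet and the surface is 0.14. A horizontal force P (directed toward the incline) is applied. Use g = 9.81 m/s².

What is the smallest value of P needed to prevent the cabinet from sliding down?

The cabinet tends to slide down (tan θ > μ_s), so at the point of impending slip friction acts up-slope at its limit: f = μ_s N.
Perpendicular to the incline: N = m g cos θ + P sin θ.
Along the incline: P cos θ + μ_s N = m g sin θ, i.e. P cos θ + μ_s (m g cos θ + P sin θ) = m g sin θ.
Solving, P (cos θ + μ_s sin θ) = m g (sin θ − μ_s cos θ), so P = 4330×0.3359/0.9522 = 1530 N.

P_min ≈ 1530 N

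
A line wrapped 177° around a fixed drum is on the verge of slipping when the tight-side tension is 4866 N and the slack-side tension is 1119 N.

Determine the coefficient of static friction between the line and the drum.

μ ≈ 0.476

T₂/T₁ = e^{μβ} → μ = ln(T₂/T₁)/β.
β = 177° = 3.089 rad.
μ = ln(4866/1119)/3.089 = ln(4.349)/3.089 = 0.476.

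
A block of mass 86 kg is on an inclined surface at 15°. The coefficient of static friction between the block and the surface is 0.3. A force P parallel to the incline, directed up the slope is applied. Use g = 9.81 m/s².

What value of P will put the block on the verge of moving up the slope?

P ≈ 463 N

At impending motion up the slope, friction acts down-slope at its limit: f = μ_s N.
P is parallel to the surface, so N = m g cos θ = 815 N.
Along the incline: P = m g sin θ + μ_s N = 218 + 0.3×815 = 463 N.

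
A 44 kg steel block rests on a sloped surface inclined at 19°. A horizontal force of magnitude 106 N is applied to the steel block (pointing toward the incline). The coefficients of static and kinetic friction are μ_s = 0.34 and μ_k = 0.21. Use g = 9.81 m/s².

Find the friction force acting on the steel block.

f ≈ 40.3 N (up the incline)

Normal direction: N = m g cos θ + P sin θ = 442.6 N.
Parallel to the incline: P cos θ − m g sin θ = 100.2 − 140.5 = -40.3 N; the friction needed to balance this is 40.3 N acting up the slope.
The limit of static friction is μ_s N = 150.5 N.
Since 40.3 N is within the 150.5 N limit, the steel block stays put and friction is exactly 40.3 N.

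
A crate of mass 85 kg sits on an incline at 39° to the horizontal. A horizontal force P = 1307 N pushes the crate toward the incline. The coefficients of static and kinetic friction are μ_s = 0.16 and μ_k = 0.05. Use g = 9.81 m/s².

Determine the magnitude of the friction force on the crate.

f ≈ 73.5 N (down the incline)

The horizontal push has a component P sin θ into the surface, so N = m g cos θ + P sin θ = 648 + 822.5 = 1471 N.
Parallel to the incline: P cos θ − m g sin θ = 1016 − 524.8 = 491 N; the friction needed to balance this is 491 N acting down the slope.
Maximum static friction: μ_s N = 0.16 × 1471 = 235.3 N.
The required 491 N exceeds the static limit, so the crate slides up-slope and f = μ_k N = 0.05×1471 = 73.5 N.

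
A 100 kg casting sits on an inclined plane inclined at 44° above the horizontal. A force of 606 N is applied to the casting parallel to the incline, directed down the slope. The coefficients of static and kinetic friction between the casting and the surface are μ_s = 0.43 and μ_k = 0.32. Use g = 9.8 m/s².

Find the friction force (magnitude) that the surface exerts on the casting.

Normal force: N = m g cos θ = 100 × 9.8 × cos 44° = 705 N.
For equilibrium along the incline the friction force must supply f = m g sin θ + P = 680.8 + 606 = 1287 N (positive meaning up-slope).
Static friction can supply at most μ_s N = 303.1 N.
|1287| exceeds 303.1 N, so the casting slips down-slope; friction is kinetic, f = μ_k N = 0.32×705 = 226 N.

f ≈ 226 N (up the incline)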